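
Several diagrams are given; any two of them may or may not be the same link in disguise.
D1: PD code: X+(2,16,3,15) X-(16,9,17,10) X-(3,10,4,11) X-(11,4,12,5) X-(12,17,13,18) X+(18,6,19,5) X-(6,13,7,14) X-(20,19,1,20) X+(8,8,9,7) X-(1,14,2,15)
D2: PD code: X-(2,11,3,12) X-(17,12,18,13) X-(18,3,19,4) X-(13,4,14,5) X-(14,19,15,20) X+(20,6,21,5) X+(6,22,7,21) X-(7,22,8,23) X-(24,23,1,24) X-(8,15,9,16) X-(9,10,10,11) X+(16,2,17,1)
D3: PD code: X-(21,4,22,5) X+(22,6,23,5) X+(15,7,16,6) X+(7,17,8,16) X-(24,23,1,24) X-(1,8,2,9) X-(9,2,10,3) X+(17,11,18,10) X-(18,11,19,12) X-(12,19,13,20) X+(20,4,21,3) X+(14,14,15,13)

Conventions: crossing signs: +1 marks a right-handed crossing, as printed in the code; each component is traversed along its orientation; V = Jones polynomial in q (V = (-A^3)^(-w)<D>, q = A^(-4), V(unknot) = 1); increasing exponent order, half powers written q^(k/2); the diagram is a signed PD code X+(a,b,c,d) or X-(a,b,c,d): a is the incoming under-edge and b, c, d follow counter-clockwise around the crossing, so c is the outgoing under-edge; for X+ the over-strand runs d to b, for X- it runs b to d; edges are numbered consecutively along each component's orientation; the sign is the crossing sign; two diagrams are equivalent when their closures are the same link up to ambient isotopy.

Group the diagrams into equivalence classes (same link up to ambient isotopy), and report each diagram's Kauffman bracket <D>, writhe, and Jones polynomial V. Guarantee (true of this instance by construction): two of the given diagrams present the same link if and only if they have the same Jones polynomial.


grouping into links: {D1, D2} | {D3}
V(D1) = -q^-6 + q^-5 - q^-4 + 2q^-3 - q^-2 + q^-1  (w -4, c 10, <D> = A^-8 - A^-4 + 2 - A^4 + A^8 - A^12)
V(D2) = -q^-6 + q^-5 - q^-4 + 2q^-3 - q^-2 + q^-1  (w -6, c 12, <D> = A^-14 - A^-10 + 2A^-6 - A^-2 + A^2 - A^6)
V(D3) = q^-2 - q^-1 + 1 - q + q^2  (w 0, c 12, <D> = A^-8 - A^-4 + 1 - A^4 + A^8)
key observation: 2 classes among 3 diagrams; unequal V(q) rules out equality


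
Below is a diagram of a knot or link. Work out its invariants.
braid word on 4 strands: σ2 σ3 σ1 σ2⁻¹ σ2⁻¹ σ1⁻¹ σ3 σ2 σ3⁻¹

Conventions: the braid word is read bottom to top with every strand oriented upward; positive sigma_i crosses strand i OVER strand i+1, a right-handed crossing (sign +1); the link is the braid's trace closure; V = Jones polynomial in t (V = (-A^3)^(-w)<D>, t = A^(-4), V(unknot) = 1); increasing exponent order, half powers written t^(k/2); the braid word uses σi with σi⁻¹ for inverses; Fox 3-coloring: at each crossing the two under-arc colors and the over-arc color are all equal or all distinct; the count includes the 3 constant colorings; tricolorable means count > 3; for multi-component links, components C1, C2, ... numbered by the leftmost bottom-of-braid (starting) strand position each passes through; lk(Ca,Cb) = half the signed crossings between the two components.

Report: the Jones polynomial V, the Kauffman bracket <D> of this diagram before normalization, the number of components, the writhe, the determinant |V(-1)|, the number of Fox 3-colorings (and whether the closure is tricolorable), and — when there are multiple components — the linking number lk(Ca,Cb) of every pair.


Jones polynomial: V(t) = t^-2 - t^-1 + 2 - t + 2t^2 + t^4
<D> = -A^-13 - 2A^-5 + A^-1 - 2A^3 + A^7 - A^11; writhe +1
components 3, writhe +1 (9 crossings)
linking number lk(C1,C2) = 0
lk(C1,C3): -1
lk(C2,C3) = +2
3-colorings: 3 of 3^9, det 8 — not tricolorable
note: summing lk over 3 pairs gives +1


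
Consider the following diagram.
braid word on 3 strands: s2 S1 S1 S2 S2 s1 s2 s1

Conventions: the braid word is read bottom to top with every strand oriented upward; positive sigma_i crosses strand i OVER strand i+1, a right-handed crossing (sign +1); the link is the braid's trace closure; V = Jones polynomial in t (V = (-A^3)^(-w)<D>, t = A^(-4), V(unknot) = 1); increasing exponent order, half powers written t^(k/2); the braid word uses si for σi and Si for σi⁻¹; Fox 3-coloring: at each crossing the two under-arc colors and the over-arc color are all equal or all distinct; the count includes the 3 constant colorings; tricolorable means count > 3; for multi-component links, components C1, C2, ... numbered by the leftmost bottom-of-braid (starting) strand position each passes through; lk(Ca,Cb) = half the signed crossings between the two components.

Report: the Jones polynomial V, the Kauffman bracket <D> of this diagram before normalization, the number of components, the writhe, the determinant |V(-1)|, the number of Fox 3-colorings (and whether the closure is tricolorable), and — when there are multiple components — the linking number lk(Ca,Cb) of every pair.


V(t) = t^-2 - t^-1 + 1 - t + t^2
bracket: A^-8 - A^-4 + 1 - A^4 + A^8, w = 0
1 component, writhe 0, over 8 crossings
det 5, colorings 3 of 3^8 — not tricolorable
observation: V is palindromic (span 4, det 5): t -> 1/t fixes it; necessary, not sufficient, for amphichirality


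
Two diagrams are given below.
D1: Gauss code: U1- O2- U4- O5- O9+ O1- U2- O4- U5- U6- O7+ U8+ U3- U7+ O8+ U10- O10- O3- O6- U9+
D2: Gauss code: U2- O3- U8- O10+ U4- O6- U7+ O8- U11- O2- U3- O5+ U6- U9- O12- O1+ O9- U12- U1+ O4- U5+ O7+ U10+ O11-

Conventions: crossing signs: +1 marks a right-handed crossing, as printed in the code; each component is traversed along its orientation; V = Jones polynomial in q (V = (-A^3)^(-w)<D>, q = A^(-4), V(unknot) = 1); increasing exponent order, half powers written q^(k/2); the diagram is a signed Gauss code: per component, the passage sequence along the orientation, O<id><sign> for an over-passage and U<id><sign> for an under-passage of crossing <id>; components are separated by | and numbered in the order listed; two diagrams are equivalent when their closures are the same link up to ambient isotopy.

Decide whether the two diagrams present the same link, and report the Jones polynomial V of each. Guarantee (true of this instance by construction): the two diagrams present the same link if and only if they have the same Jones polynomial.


same link: no
V(D1) = -q^-4 + q^-3 + q^-1  [10 crossings, <D> = A^-8 + 1 - A^4, w = -4]
D2 (bracket -A^-20 + 3A^-16 - 4A^-12 + 7A^-8 - 8A^-4 + 8 - 7A^4 + 5A^8 - 3A^12 + A^16; 12 crossings at w = -4): V = q^-7 - 3q^-6 + 5q^-5 - 7q^-4 + 8q^-3 - 8q^-2 + 7q^-1 - 4 + 3q - q^2
note: 2 classes among 2 diagrams; unequal V(q) rules out equality


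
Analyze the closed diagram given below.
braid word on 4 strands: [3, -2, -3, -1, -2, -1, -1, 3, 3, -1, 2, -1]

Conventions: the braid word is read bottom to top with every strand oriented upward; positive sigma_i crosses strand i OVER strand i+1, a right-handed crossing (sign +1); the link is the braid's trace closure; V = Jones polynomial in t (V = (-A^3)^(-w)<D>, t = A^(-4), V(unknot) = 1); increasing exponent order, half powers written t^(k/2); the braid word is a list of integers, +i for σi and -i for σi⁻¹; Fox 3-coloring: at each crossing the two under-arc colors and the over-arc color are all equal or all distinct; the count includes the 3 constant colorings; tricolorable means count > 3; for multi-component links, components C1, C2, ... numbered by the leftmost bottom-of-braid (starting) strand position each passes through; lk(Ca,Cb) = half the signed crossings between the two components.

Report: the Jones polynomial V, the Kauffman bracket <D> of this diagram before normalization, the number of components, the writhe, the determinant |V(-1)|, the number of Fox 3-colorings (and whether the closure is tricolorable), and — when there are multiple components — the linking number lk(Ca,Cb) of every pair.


V(t) = t^(-9/2) - t^(-5/2) - t^(-3/2) - t^(-1/2)
bracket: -A^-10 - A^-6 - A^-2 + A^6, w = -4
2 components, writhe -4, over 12 crossings
lk(C1,C2) = 0
det 0, colorings 27 of 3^12 — tricolorable
observation: |V(-1)| = 0: so tricolorable, since 3 divides 0


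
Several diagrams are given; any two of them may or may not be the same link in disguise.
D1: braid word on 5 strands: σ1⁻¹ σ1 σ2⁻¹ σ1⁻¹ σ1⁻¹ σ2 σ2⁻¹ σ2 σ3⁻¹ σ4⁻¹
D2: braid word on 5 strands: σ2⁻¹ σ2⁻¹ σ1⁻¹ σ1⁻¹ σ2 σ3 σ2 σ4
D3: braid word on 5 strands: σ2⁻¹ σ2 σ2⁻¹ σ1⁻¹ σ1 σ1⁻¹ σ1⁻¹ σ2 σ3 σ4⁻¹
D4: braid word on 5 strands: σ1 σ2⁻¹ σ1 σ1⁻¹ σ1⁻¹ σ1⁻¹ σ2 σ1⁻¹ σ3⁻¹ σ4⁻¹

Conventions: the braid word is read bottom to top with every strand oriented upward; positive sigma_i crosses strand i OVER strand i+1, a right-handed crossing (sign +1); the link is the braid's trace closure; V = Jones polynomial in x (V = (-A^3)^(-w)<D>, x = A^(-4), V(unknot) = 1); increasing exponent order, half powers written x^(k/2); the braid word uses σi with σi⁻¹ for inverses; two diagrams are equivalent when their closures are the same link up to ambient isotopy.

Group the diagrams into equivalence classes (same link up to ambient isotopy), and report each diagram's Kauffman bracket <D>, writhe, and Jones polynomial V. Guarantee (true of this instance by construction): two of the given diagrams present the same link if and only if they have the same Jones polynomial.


classes: {D1, D2, D3, D4}
V(D1) = x^-3 + x^-2 + x^-1 + 1  [10 crossings, <D> = A^-12 + A^-8 + A^-4 + 1, w = -4]
V(D2) = x^-3 + x^-2 + x^-1 + 1  (w 0, c 8, <D> = 1 + A^4 + A^8 + A^12)
V(D3) = x^-3 + x^-2 + x^-1 + 1  (w -2, c 10, <D> = A^-6 + A^-2 + A^2 + A^6)
V(D4) = x^-3 + x^-2 + x^-1 + 1  [10 crossings, <D> = A^-12 + A^-8 + A^-4 + 1, w = -4]
note: one V(x) for all 4 diagrams — one class (guaranteed)


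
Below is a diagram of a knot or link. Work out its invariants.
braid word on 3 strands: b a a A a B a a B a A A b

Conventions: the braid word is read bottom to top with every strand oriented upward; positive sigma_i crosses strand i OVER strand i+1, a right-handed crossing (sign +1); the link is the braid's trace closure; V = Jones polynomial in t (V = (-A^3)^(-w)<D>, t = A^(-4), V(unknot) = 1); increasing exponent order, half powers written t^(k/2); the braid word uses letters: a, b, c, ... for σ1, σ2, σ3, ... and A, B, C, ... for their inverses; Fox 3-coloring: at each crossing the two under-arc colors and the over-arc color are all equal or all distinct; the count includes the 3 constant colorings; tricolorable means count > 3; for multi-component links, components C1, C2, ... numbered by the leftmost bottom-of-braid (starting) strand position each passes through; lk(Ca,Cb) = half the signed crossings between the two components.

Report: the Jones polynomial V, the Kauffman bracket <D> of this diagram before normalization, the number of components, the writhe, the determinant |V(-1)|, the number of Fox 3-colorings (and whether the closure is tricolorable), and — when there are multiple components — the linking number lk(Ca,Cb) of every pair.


V(t) = -t^(-1/2) + t^(1/2) - 2t^(3/2) + 2t^(5/2) - 3t^(7/2) + 2t^(9/2) - 2t^(11/2) + t^(13/2)
bracket: -A^-17 + 2A^-13 - 2A^-9 + 3A^-5 - 2A^-1 + 2A^3 - A^7 + A^11, w = +3
2 components, writhe +3, over 13 crossings
lk(C1,C2) = +1
det 14, colorings 3 of 3^13 — not tricolorable
observation: det 14 = |V(-1)|; not divisible by 3, so not tricolorable


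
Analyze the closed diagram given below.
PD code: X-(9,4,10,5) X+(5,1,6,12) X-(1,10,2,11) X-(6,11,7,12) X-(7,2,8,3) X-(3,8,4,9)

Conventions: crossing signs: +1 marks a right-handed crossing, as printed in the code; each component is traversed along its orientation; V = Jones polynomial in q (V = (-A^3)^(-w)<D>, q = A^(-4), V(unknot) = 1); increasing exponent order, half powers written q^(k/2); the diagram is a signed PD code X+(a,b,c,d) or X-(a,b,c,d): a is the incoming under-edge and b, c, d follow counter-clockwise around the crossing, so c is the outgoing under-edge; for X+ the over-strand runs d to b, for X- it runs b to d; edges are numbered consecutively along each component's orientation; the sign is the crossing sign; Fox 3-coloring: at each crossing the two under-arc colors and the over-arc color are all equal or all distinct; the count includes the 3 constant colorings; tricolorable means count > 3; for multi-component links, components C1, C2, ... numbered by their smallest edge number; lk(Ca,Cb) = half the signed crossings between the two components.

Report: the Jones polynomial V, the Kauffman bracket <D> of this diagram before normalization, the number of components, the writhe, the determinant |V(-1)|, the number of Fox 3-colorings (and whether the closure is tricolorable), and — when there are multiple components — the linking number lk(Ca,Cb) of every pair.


V(q) = -q^-4 + q^-3 + q^-1
bracket: A^-8 + 1 - A^4, w = -4
1 component, writhe -4, over 6 crossings
det 3, colorings 9 of 3^6 — tricolorable
observation: w = -4 shifts under R1 moves; the (-A^3)^(4) factor cancels that in V


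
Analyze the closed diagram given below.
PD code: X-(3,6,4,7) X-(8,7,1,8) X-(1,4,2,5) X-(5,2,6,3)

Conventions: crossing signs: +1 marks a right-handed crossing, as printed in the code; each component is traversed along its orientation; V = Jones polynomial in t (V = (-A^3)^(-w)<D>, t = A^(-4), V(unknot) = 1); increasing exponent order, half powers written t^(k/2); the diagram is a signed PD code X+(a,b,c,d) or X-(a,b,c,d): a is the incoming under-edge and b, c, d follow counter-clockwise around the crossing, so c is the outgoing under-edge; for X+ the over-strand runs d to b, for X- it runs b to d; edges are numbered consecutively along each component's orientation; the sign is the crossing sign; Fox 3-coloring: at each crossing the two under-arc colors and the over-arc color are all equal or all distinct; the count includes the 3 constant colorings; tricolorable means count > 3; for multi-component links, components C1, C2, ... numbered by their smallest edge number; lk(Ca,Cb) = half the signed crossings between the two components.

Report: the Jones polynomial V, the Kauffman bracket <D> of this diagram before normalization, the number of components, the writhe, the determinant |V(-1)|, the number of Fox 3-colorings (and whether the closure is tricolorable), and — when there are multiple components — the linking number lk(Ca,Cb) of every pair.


V = -t^-4 + t^-3 + t^-1
<D> = A^-8 + 1 - A^4 (w = -4)
1 component over 4 crossings, w = -4
9 Fox colorings among 3^4, |V(-1)| = 3: tricolorable
why: |V(-1)| = 3: so tricolorable, since 3 divides 3


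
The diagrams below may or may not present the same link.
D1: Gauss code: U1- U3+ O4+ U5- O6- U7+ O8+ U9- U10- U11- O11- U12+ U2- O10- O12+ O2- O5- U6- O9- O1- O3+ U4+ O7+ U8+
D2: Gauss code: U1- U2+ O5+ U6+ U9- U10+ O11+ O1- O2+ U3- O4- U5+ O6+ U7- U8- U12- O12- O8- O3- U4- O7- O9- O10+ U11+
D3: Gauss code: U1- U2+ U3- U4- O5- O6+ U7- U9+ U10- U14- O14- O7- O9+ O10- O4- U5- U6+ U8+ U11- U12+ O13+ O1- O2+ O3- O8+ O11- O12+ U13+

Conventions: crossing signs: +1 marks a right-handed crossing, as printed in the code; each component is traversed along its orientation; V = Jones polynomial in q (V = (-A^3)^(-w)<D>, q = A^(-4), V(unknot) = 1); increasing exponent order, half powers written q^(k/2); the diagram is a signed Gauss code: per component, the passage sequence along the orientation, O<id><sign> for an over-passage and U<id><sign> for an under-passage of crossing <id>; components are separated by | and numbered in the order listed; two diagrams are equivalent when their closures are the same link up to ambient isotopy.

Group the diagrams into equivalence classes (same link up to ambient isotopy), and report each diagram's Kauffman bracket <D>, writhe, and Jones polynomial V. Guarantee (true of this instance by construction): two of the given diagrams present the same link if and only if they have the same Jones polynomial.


classes: {D1, D2} | {D3}
V(D1) = -q^-3 + 2q^-2 - 2q^-1 + 3 - 2q + 2q^2 - q^3  [12 crossings, <D> = -A^-18 + 2A^-14 - 2A^-10 + 3A^-6 - 2A^-2 + 2A^2 - A^6, w = -2]
V(D2) = -q^-3 + 2q^-2 - 2q^-1 + 3 - 2q + 2q^2 - q^3  (w -2, c 12, <D> = -A^-18 + 2A^-14 - 2A^-10 + 3A^-6 - 2A^-2 + 2A^2 - A^6)
V(D3) = 1  (w -2, c 14, <D> = A^-6)
insight: V(q) takes 2 values over 3 diagrams, fixing the grouping


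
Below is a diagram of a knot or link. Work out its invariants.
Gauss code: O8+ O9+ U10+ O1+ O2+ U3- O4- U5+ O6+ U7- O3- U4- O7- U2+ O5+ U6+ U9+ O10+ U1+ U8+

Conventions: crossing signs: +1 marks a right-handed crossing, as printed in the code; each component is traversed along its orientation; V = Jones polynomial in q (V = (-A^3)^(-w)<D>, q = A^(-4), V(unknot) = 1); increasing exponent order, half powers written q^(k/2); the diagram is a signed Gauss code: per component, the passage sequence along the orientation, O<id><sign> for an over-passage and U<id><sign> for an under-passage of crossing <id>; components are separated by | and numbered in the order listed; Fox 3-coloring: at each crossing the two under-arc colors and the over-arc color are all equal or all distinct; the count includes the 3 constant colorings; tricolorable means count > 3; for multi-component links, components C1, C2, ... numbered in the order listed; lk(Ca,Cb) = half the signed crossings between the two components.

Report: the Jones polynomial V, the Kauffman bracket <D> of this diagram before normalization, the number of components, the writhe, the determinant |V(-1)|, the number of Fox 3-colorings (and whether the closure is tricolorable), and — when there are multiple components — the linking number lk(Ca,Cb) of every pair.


V = -q^-2 + 2q^-1 - 3 + 6q - 6q^2 + 7q^3 - 6q^4 + 4q^5 - 3q^6 + q^7
<D> = A^-16 - 3A^-12 + 4A^-8 - 6A^-4 + 7 - 6A^4 + 6A^8 - 3A^12 + 2A^16 - A^20 (w = +4)
1 component over 10 crossings, w = +4
9 Fox colorings among 3^10, |V(-1)| = 39: tricolorable
why: w = +4 (over 10 crossings) is diagram-only; (-A^3)^(-4) removes it from V


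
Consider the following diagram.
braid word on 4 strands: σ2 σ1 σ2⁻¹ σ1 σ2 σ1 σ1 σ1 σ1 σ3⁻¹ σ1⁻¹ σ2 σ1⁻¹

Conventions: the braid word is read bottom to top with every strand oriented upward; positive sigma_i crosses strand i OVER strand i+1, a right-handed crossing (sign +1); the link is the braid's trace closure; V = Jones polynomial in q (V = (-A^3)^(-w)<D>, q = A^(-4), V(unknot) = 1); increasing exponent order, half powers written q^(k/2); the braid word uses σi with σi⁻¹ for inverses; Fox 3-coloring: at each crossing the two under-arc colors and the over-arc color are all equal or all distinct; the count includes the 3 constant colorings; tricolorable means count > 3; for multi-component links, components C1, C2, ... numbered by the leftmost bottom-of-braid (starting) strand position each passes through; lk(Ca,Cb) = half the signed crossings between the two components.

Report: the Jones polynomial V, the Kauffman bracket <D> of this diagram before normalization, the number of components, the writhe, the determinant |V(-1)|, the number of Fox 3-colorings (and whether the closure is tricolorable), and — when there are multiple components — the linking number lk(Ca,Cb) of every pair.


V(q) = q^2 + q^4 - q^5 + q^6 - q^7
bracket: A^-13 - A^-9 + A^-5 - A^-1 - A^7, w = +5
1 component, writhe +5, over 13 crossings
det 5, colorings 3 of 3^13 — not tricolorable
observation: the span of V is 5, forcing >= 5 crossings in any diagram


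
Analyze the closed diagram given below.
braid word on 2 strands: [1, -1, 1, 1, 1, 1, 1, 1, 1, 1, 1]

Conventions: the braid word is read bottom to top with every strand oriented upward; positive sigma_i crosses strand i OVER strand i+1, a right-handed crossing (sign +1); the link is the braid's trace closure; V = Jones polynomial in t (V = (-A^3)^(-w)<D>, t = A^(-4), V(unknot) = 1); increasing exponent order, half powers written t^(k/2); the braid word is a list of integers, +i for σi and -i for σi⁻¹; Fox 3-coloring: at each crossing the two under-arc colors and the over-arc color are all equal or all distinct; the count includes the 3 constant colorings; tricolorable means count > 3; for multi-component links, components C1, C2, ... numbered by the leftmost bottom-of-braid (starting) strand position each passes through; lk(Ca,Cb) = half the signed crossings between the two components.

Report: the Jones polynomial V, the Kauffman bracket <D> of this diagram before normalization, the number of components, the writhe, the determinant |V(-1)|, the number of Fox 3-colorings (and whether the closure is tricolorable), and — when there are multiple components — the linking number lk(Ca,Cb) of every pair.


V(t) = t^4 + t^6 - t^7 + t^8 - t^9 + t^10 - t^11 + t^12 - t^13
bracket: A^-25 - A^-21 + A^-17 - A^-13 + A^-9 - A^-5 + A^-1 - A^3 - A^11, w = +9
1 component, writhe +9, over 11 crossings
det 9, colorings 9 of 3^11 — tricolorable
observation: one generator, power 9: the (2,9) torus pattern


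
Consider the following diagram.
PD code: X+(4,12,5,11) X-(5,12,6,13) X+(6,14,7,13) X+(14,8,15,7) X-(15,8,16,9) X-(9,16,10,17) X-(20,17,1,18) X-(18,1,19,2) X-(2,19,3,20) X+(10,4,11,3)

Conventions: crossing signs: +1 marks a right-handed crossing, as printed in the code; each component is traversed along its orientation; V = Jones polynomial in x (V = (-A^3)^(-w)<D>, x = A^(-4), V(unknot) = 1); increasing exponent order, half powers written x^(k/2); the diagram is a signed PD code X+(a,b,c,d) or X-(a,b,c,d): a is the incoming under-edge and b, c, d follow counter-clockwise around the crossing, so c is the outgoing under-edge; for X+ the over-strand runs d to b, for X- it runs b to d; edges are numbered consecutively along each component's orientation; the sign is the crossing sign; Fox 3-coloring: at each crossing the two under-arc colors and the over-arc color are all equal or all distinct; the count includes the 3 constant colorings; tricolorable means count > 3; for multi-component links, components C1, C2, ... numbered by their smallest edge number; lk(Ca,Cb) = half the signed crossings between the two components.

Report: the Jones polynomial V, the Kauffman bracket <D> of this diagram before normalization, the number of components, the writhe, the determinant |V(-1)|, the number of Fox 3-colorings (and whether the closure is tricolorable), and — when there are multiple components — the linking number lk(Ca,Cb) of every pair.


Jones polynomial: V(x) = -x^-4 + x^-3 + x^-1
<D> = A^-2 + A^6 - A^10; writhe -2
components 1, writhe -2 (10 crossings)
3-colorings: 9 of 3^10, det 3 — tricolorable
note: V spans 3 powers of x: at least 3 crossings in any diagram


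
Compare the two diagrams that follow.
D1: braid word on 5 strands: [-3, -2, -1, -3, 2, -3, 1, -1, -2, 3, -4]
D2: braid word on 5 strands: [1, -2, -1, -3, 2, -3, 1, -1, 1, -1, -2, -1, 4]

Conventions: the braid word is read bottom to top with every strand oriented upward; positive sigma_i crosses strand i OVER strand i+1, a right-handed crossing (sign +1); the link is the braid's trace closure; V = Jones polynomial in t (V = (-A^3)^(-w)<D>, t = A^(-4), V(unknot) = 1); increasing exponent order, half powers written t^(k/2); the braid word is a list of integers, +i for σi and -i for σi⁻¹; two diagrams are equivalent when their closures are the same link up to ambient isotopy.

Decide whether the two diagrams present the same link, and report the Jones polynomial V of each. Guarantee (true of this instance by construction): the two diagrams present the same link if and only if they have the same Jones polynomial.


equivalent: yes
V(D1) = -t^(-9/2) - t^(-5/2) + t^(-3/2) - t^(-1/2)  (w -5, c 11, <D> = A^-13 - A^-9 + A^-5 + A^3)
D2 (bracket A^-7 - A^-3 + A + A^9; 13 crossings at w = -3): V = -t^(-9/2) - t^(-5/2) + t^(-3/2) - t^(-1/2)
why: one V(t) for all 2 diagrams — one class (guaranteed)


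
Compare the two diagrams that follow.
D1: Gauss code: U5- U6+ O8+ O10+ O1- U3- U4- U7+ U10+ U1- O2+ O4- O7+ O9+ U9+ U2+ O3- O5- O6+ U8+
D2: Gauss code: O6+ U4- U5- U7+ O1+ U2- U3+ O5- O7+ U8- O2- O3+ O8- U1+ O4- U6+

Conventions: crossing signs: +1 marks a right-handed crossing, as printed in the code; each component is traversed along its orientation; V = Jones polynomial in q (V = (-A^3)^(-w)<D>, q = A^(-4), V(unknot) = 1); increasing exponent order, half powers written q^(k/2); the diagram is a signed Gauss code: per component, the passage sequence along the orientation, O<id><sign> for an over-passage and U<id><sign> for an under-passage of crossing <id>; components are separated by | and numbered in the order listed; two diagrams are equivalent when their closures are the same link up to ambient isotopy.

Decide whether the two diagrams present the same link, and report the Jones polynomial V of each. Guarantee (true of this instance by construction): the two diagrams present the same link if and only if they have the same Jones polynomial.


equivalent: yes
D1 (bracket A^6; 10 crossings at w = +2): V = 1
V(D2) = 1  [8 crossings, <D> = 1, w = 0]
observation: one V(q) for all 2 diagrams — one class (guaranteed)


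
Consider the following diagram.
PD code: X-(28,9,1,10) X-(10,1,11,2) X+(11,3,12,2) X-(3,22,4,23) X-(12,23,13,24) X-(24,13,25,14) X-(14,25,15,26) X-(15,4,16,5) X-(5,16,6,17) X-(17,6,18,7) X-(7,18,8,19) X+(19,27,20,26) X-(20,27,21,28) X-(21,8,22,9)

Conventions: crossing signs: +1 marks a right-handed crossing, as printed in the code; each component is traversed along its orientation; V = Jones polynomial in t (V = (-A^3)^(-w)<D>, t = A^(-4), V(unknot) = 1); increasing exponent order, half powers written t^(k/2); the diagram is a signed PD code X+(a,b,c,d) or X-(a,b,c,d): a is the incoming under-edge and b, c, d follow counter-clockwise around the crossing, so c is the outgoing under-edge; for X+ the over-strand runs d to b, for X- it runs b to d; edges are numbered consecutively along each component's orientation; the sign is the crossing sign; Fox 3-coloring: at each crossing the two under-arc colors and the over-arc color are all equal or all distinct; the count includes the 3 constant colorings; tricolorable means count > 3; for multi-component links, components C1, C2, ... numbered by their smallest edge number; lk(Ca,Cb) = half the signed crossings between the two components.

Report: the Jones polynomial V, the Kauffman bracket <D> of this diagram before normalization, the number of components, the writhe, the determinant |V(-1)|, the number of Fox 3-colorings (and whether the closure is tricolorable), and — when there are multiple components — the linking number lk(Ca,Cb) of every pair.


Jones polynomial: V(t) = -t^-13 + t^-12 - t^-11 + t^-10 - t^-9 + t^-8 - t^-7 + t^-6 + t^-4
<D> = A^-14 + A^-6 - A^-2 + A^2 - A^6 + A^10 - A^14 + A^18 - A^22; writhe -10
components 1, writhe -10 (14 crossings)
3-colorings: 9 of 3^14, det 9 — tricolorable
note: det 9 = |V(-1)|; divisible by 3, so tricolorable


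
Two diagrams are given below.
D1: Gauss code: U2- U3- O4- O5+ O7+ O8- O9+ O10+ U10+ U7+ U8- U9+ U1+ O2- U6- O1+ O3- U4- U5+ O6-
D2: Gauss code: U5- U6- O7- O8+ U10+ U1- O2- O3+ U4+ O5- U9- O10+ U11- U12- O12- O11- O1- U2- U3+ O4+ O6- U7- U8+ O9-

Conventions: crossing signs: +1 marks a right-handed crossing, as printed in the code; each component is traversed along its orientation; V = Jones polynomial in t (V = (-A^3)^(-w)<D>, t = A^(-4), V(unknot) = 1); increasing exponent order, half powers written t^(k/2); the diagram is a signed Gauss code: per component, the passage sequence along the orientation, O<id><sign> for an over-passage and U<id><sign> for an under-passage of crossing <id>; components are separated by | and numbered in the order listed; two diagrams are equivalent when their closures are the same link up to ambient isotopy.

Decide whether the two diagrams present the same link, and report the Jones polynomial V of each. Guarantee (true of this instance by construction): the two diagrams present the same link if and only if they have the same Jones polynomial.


equivalent: yes
V(D1) = 1  (w 0, c 10, <D> = 1)
V(D2) = 1  [12 crossings, <D> = A^-12, w = -4]
key observation: one V(t) for all 2 diagrams — one class (guaranteed)


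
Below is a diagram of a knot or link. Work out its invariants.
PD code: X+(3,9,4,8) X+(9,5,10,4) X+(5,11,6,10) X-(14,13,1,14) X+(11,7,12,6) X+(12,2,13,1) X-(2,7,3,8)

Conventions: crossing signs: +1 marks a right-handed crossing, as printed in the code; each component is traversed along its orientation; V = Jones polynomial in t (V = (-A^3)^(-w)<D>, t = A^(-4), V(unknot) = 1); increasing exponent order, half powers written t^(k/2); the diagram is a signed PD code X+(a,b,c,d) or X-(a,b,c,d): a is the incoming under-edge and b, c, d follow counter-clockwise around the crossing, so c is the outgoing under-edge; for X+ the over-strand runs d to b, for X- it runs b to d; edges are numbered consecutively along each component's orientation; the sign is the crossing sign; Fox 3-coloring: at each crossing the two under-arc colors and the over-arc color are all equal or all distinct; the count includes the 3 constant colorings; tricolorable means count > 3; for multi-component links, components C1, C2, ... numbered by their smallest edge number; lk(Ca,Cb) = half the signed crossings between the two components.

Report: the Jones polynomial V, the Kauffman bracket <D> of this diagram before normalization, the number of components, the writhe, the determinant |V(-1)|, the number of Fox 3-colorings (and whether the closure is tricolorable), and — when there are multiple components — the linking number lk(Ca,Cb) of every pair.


V(t) = t + t^3 - t^4
bracket: A^-7 - A^-3 - A^5, w = +3
1 component, writhe +3, over 7 crossings
det 3, colorings 9 of 3^7 — tricolorable
observation: det 3 = |V(-1)|; divisible by 3, so tricolorable


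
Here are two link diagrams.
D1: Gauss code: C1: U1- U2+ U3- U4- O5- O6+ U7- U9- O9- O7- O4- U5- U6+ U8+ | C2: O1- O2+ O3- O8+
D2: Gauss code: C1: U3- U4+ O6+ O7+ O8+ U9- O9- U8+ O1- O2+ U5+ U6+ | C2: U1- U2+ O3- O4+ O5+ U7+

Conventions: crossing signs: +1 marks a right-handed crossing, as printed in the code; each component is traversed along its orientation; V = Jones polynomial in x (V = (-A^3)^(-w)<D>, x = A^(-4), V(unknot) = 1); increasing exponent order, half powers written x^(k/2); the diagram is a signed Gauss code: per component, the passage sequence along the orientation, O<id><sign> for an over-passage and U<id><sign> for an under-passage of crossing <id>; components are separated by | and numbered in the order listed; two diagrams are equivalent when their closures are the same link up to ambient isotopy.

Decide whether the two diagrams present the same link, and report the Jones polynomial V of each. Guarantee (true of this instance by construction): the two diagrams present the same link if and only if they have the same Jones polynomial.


same link: no
V(D1) = -x^(-1/2) - x^(1/2)  [9 crossings, <D> = A^-11 + A^-7, w = -3]
D2 (bracket A^-1 + A^7; 9 crossings at w = +3): V = -x^(1/2) - x^(5/2)
note: V(x) takes 2 values over 2 diagrams, fixing the grouping


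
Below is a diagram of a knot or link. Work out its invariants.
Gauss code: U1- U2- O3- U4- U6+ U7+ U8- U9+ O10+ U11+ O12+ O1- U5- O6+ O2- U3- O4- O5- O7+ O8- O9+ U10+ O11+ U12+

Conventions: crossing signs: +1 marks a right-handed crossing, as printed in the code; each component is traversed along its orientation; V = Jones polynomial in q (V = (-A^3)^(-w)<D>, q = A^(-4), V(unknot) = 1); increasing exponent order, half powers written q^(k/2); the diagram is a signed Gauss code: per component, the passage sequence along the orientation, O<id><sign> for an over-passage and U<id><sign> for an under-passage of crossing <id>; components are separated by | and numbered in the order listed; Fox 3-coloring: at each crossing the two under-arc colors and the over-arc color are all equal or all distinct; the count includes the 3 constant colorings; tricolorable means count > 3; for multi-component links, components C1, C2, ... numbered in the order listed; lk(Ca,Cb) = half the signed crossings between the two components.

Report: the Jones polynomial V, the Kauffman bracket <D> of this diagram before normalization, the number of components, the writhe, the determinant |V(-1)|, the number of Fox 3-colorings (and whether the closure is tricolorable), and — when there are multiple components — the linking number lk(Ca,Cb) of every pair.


Jones polynomial: V(q) = -q^-3 + 2q^-2 - 2q^-1 + 3 - 2q + 2q^2 - q^3
<D> = -A^-12 + 2A^-8 - 2A^-4 + 3 - 2A^4 + 2A^8 - A^12; writhe 0
components 1, writhe 0 (12 crossings)
3-colorings: 3 of 3^12, det 13 — not tricolorable
note: w = 0 (over 12 crossings) is diagram-only; (-A^3)^(0) removes it from V


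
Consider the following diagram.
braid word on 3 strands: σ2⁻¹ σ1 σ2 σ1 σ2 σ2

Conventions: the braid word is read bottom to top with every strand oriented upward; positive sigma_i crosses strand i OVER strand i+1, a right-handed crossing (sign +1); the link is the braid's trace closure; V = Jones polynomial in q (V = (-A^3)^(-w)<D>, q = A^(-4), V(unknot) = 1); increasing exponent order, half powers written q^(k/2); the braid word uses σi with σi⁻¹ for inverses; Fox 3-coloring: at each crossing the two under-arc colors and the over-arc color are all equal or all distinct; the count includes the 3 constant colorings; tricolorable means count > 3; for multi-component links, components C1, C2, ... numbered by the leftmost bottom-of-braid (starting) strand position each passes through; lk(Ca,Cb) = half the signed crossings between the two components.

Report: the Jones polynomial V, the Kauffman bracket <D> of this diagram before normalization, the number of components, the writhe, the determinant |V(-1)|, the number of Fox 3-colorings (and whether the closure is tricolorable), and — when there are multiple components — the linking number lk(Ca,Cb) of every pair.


V(q) = q + q^3 - q^4
bracket: -A^-4 + 1 + A^8, w = +4
1 component, writhe +4, over 6 crossings
det 3, colorings 9 of 3^6 — tricolorable
observation: the span of V is 3, forcing >= 3 crossings in any diagram


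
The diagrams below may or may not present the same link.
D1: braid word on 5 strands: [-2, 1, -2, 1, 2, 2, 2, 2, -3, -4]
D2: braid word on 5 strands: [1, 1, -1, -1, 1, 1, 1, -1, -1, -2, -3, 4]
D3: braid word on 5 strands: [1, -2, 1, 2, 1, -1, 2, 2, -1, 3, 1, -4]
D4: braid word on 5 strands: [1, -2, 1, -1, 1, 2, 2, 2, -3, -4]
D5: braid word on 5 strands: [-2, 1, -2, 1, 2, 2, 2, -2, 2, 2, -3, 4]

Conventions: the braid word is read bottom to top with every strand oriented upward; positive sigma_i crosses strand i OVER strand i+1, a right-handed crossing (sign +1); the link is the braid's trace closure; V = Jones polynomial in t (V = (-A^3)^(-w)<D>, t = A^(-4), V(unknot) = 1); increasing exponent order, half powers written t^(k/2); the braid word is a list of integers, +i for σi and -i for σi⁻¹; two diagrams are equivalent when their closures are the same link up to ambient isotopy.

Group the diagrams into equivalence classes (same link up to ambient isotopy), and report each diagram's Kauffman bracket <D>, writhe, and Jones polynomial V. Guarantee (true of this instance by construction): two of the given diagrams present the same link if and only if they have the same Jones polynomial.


equivalence classes: {D1, D3, D4, D5} | {D2}
D1 (bracket -A^-18 + A^-14 - A^-10 + 2A^-6 - A^-2 + A^2; 10 crossings at w = +2): V = t - t^2 + 2t^3 - t^4 + t^5 - t^6
D2 (bracket 1; 12 crossings at w = 0): V = 1
D3 (bracket -A^-12 + A^-8 - A^-4 + 2 - A^4 + A^8; 12 crossings at w = +4): V = t - t^2 + 2t^3 - t^4 + t^5 - t^6
V(D4) = t - t^2 + 2t^3 - t^4 + t^5 - t^6  [10 crossings, <D> = -A^-18 + A^-14 - A^-10 + 2A^-6 - A^-2 + A^2, w = +2]
D5 (bracket -A^-12 + A^-8 - A^-4 + 2 - A^4 + A^8; 12 crossings at w = +4): V = t - t^2 + 2t^3 - t^4 + t^5 - t^6
key observation: 2 classes among 5 diagrams; unequal V(t) rules out equality


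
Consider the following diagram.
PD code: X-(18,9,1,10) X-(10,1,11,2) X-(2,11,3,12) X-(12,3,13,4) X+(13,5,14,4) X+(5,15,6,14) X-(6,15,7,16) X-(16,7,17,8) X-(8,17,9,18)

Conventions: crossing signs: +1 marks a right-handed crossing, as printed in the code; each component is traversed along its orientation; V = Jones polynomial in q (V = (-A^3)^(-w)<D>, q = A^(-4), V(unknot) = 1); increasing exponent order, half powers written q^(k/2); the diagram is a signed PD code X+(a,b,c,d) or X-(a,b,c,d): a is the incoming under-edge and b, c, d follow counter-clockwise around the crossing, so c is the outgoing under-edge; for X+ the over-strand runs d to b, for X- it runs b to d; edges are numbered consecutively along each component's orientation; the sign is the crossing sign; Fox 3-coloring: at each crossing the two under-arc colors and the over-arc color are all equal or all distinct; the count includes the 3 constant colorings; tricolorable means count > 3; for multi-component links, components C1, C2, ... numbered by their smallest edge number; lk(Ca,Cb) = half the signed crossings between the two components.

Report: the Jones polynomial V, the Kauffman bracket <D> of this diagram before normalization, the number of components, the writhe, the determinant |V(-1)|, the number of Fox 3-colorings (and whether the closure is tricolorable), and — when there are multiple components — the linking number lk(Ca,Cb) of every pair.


Jones polynomial: V(q) = -q^-7 + q^-6 - q^-5 + q^-4 + q^-2
<D> = -A^-7 - A + A^5 - A^9 + A^13; writhe -5
components 1, writhe -5 (9 crossings)
3-colorings: 3 of 3^9, det 5 — not tricolorable
note: |V(-1)| = 5: so not tricolorable, since 3 does not divide 5


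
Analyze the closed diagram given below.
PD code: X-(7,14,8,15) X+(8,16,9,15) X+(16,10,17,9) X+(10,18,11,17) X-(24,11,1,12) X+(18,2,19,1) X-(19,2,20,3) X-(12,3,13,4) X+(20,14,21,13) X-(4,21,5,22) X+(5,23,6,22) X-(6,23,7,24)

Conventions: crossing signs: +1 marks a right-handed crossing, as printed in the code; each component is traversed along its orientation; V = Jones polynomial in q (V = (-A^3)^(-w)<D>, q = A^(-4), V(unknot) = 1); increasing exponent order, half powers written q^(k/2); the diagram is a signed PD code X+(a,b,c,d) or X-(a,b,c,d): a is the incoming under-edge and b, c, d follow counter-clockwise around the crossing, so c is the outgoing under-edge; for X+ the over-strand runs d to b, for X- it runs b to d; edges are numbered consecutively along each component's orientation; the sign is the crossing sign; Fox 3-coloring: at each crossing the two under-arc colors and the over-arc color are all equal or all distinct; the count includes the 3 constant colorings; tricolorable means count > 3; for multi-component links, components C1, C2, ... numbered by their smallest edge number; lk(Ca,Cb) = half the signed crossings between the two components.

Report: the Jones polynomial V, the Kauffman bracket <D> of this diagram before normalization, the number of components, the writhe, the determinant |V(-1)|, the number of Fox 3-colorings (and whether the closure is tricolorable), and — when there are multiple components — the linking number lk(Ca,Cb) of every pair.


V(q) = -q^-3 + 2q^-2 - 2q^-1 + 3 - 2q + 2q^2 - q^3
bracket: -A^-12 + 2A^-8 - 2A^-4 + 3 - 2A^4 + 2A^8 - A^12, w = 0
1 component, writhe 0, over 12 crossings
det 13, colorings 3 of 3^12 — not tricolorable
observation: the span of V is 6, forcing >= 6 crossings in any diagram


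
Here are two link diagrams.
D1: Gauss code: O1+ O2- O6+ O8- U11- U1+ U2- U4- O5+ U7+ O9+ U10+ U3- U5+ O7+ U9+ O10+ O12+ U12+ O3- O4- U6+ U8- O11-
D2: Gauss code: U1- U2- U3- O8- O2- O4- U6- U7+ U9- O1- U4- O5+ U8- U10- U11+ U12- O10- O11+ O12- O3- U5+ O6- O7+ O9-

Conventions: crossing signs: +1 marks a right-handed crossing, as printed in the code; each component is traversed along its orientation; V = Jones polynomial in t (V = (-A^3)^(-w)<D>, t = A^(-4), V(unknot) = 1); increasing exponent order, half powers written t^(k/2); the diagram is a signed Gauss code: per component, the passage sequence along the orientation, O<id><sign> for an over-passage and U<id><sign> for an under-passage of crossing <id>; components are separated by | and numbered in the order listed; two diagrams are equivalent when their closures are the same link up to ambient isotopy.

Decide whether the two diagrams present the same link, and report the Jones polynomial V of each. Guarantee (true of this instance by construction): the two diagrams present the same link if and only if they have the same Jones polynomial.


equivalent: no
V(D1) = t + t^3 - t^4  (w +2, c 12, <D> = -A^-10 + A^-6 + A^2)
V(D2) = -t^-6 + t^-5 - t^-4 + 2t^-3 - t^-2 + t^-1  [12 crossings, <D> = A^-14 - A^-10 + 2A^-6 - A^-2 + A^2 - A^6, w = -6]
key observation: 2 classes among 2 diagrams; unequal V(t) rules out equality
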